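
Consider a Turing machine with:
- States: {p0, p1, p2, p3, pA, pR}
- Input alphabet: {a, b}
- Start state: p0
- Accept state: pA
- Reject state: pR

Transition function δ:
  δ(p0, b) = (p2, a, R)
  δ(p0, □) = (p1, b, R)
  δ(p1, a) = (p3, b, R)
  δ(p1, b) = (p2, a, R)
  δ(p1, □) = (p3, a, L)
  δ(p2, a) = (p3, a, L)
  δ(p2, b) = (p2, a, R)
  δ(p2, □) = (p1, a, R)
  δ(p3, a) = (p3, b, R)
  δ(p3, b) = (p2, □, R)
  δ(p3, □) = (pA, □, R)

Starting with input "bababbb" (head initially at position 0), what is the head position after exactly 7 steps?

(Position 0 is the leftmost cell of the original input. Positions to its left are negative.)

Execution trace (head position shown):
Step 0: [p0]bababbb  (head at position 0)
Step 1: move right → a[p2]ababbb  (head at position 1)
Step 2: move left → [p3]aababbb  (head at position 0)
Step 3: move right → b[p3]ababbb  (head at position 1)
Step 4: move right → bb[p3]babbb  (head at position 2)
Step 5: move right → bb□[p2]abbb  (head at position 3)
Step 6: move left → bb[p3]□abbb  (head at position 2)
Step 7: move right → bb□[pA]abbb  (head at position 3)

After 7 steps, the head is at position 3.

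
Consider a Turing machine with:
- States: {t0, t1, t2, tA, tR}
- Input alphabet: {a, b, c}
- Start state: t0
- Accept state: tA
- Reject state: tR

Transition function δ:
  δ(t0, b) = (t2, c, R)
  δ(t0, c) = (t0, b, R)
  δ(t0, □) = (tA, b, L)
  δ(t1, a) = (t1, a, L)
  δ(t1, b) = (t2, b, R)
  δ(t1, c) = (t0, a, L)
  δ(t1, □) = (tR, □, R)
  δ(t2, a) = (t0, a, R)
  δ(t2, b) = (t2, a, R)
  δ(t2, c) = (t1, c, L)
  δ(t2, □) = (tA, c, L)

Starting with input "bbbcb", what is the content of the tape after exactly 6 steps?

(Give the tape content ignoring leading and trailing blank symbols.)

Execution trace:
Initial: [t0]bbbcb
Step 1: δ(t0, b) = (t2, c, R) → c[t2]bbcb
Step 2: δ(t2, b) = (t2, a, R) → ca[t2]bcb
Step 3: δ(t2, b) = (t2, a, R) → caa[t2]cb
Step 4: δ(t2, c) = (t1, c, L) → ca[t1]acb
Step 5: δ(t1, a) = (t1, a, L) → c[t1]aacb
Step 6: δ(t1, a) = (t1, a, L) → [t1]caacb

After 6 steps, the tape (ignoring leading/trailing blanks) is: caacb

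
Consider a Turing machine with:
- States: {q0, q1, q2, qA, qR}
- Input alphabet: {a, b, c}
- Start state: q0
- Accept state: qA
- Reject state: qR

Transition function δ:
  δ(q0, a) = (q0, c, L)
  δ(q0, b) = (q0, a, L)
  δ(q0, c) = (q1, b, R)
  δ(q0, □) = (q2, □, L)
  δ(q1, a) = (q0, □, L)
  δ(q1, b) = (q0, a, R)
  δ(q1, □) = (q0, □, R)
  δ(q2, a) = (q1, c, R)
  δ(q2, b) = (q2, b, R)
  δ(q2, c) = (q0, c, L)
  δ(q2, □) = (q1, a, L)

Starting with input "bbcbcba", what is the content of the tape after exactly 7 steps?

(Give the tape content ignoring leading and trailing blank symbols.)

Execution trace:
Initial: [q0]bbcbcba
Step 1: δ(q0, b) = (q0, a, L) → [q0]□abcbcba
Step 2: δ(q0, □) = (q2, □, L) → [q2]□□abcbcba
Step 3: δ(q2, □) = (q1, a, L) → [q1]□a□abcbcba
Step 4: δ(q1, □) = (q0, □, R) → □[q0]a□abcbcba
Step 5: δ(q0, a) = (q0, c, L) → [q0]□c□abcbcba
Step 6: δ(q0, □) = (q2, □, L) → [q2]□□c□abcbcba
Step 7: δ(q2, □) = (q1, a, L) → [q1]□a□c□abcbcba

After 7 steps, the tape (ignoring leading/trailing blanks) is: a□c□abcbcba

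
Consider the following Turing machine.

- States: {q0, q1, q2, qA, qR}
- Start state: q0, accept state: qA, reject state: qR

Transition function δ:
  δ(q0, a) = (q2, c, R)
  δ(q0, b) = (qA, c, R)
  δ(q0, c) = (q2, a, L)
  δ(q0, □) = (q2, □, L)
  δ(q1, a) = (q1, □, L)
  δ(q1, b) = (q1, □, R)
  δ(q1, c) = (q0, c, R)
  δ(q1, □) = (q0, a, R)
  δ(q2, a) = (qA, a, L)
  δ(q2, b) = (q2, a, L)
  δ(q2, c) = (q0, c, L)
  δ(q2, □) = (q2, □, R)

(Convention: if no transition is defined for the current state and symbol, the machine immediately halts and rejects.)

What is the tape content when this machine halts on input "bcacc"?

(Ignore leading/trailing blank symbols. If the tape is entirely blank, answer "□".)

Execution trace:
Initial: [q0]bcacc
Step 1: δ(q0, b) = (qA, c, R) → c[qA]cacc

The machine reaches the accept state qA and halts.

Final tape (ignoring leading/trailing blanks): ccacc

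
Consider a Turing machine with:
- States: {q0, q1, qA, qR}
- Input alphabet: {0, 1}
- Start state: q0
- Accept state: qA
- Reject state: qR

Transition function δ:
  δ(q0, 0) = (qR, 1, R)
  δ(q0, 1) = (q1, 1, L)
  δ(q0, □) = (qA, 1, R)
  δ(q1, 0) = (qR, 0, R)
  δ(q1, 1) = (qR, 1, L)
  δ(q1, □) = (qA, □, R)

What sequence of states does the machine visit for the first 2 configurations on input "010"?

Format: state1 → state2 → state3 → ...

Execution trace:
Initial: [q0]010
Step 1: δ(q0, 0) = (qR, 1, R) → 1[qR]10

The machine reaches the reject state qR and halts.

State sequence: q0 → qR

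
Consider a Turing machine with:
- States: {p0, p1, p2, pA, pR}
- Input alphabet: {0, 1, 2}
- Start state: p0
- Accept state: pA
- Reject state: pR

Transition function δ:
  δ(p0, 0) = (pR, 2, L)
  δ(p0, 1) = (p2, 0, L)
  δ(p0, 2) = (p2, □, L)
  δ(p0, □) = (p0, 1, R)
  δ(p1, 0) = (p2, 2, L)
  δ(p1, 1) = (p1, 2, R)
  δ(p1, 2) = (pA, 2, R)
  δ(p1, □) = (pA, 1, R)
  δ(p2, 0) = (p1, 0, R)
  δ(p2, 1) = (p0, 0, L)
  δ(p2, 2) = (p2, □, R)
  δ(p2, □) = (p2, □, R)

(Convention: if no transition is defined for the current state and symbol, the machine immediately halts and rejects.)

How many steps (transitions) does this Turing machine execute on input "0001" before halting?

Execution trace:
Initial: [p0]0001
Step 1: δ(p0, 0) = (pR, 2, L) → [pR]□2001

The machine reaches the reject state pR and halts.

The machine executed 1 step before halting.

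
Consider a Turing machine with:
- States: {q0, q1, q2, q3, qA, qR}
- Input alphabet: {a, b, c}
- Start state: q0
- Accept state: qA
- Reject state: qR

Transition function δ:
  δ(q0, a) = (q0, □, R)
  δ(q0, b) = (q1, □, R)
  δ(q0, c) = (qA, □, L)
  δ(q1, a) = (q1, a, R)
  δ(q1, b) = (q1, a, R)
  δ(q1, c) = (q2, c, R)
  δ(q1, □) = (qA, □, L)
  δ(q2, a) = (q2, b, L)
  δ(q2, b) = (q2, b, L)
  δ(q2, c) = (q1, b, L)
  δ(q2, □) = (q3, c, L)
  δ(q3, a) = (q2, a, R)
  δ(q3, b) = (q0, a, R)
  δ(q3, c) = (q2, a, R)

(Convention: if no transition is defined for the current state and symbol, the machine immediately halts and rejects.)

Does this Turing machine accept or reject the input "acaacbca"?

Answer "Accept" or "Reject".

Execution trace:
Initial: [q0]acaacbca
Step 1: δ(q0, a) = (q0, □, R) → □[q0]caacbca
Step 2: δ(q0, c) = (qA, □, L) → [qA]□□aacbca

The machine reaches the accept state qA and halts.

Answer: Accept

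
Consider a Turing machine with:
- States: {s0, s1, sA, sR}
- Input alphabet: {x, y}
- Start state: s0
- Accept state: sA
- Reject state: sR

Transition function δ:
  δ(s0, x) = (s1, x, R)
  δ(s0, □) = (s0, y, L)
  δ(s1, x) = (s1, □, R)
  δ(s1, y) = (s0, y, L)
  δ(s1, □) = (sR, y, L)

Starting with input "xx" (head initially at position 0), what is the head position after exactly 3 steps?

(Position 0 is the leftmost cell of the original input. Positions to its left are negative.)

Execution trace (head position shown):
Step 0: [s0]xx  (head at position 0)
Step 1: move right → x[s1]x  (head at position 1)
Step 2: move right → x□[s1]□  (head at position 2)
Step 3: move left → x[sR]□y  (head at position 1)

After 3 steps, the head is at position 1.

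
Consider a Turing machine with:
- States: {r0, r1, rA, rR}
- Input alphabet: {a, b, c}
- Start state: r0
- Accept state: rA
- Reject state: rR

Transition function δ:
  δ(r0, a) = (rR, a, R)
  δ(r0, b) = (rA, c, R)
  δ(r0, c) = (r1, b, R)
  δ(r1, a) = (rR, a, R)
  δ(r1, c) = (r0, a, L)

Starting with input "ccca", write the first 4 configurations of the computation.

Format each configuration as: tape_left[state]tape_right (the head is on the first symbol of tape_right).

Transitions applied:
Step 1: δ(r0, c) = (r1, b, R)
Step 2: δ(r1, c) = (r0, a, L)
Step 3: δ(r0, b) = (rA, c, R)

The first 4 configurations are:
[r0]ccca ⊢ b[r1]cca ⊢ [r0]baca ⊢ c[rA]aca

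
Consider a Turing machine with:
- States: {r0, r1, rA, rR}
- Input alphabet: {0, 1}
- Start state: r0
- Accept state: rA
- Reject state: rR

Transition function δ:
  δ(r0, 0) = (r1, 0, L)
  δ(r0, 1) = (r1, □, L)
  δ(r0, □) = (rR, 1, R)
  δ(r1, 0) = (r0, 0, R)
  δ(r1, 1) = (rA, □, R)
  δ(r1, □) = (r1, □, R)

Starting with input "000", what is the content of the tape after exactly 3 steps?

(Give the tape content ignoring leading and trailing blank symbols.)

Execution trace:
Initial: [r0]000
Step 1: δ(r0, 0) = (r1, 0, L) → [r1]□000
Step 2: δ(r1, □) = (r1, □, R) → □[r1]000
Step 3: δ(r1, 0) = (r0, 0, R) → □0[r0]00

After 3 steps, the tape (ignoring leading/trailing blanks) is: 000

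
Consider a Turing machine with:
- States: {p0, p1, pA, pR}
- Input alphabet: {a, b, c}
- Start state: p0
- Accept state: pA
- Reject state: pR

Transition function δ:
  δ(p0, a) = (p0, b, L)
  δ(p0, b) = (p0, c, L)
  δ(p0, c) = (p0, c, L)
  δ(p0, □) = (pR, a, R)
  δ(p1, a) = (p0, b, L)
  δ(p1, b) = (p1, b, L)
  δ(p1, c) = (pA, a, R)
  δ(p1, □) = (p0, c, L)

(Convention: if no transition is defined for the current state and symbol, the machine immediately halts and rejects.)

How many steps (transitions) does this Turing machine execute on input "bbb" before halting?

Execution trace:
Initial: [p0]bbb
Step 1: δ(p0, b) = (p0, c, L) → [p0]□cbb
Step 2: δ(p0, □) = (pR, a, R) → a[pR]cbb

The machine reaches the reject state pR and halts.

The machine executed 2 steps before halting.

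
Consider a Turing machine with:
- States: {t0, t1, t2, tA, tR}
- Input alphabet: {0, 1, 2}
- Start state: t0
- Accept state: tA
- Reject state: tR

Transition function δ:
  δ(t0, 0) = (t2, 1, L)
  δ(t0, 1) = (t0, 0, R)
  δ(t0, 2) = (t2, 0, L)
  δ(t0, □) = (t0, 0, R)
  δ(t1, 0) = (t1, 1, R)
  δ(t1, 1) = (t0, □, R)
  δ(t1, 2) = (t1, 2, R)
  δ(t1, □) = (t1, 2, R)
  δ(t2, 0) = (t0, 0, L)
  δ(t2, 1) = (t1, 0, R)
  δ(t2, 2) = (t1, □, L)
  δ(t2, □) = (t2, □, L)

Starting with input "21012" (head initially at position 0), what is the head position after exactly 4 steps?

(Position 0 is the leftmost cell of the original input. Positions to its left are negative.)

Execution trace (head position shown):
Step 0: [t0]21012  (head at position 0)
Step 1: move left → [t2]□01012  (head at position -1)
Step 2: move left → [t2]□□01012  (head at position -2)
Step 3: move left → [t2]□□□01012  (head at position -3)
Step 4: move left → [t2]□□□□01012  (head at position -4)

After 4 steps, the head is at position -4.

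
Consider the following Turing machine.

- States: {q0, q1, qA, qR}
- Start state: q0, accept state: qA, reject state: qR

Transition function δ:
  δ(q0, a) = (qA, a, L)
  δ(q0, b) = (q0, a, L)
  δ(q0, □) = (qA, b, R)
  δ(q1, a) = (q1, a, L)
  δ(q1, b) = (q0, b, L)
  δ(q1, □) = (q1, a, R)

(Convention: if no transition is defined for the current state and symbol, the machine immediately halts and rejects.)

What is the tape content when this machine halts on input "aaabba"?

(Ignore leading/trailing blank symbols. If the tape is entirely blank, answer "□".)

Execution trace:
Initial: [q0]aaabba
Step 1: δ(q0, a) = (qA, a, L) → [qA]□aaabba

The machine reaches the accept state qA and halts.

Final tape (ignoring leading/trailing blanks): aaabba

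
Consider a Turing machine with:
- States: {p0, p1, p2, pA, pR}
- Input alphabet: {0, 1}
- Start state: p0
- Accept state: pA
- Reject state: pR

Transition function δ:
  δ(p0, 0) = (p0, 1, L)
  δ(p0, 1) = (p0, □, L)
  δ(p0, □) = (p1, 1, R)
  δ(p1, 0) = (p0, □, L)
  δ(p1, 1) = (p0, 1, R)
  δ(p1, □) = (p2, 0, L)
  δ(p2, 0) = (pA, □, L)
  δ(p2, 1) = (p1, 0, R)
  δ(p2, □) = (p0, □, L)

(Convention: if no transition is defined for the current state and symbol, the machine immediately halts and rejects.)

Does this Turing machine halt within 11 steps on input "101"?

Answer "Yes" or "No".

Execution trace:
Initial: [p0]101
Step 1: δ(p0, 1) = (p0, □, L) → [p0]□□01
Step 2: δ(p0, □) = (p1, 1, R) → 1[p1]□01
Step 3: δ(p1, □) = (p2, 0, L) → [p2]1001
Step 4: δ(p2, 1) = (p1, 0, R) → 0[p1]001
Step 5: δ(p1, 0) = (p0, □, L) → [p0]0□01
Step 6: δ(p0, 0) = (p0, 1, L) → [p0]□1□01
Step 7: δ(p0, □) = (p1, 1, R) → 1[p1]1□01
Step 8: δ(p1, 1) = (p0, 1, R) → 11[p0]□01
Step 9: δ(p0, □) = (p1, 1, R) → 111[p1]01
Step 10: δ(p1, 0) = (p0, □, L) → 11[p0]1□1
Step 11: δ(p0, 1) = (p0, □, L) → 1[p0]1□□1

The machine has not reached a halting state after 11 steps.
The machine did not halt within the 11-step bound.

Answer: No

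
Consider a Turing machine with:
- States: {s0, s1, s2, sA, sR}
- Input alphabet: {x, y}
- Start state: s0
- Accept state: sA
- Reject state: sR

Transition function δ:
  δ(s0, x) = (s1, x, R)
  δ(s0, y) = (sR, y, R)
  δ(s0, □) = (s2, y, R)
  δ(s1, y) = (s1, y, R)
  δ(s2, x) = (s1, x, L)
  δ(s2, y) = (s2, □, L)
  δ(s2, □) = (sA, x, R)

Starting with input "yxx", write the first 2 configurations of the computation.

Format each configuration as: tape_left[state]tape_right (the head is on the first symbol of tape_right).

Transitions applied:
Step 1: δ(s0, y) = (sR, y, R)

The first 2 configurations are:
[s0]yxx ⊢ y[sR]xx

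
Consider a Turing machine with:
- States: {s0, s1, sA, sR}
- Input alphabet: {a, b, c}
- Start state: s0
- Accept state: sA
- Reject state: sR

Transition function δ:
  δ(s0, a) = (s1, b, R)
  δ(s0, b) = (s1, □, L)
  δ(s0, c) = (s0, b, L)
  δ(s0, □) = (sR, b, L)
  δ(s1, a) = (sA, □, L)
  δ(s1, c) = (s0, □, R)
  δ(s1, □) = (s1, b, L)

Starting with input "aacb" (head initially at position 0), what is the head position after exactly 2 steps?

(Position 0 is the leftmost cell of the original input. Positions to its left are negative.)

Execution trace (head position shown):
Step 0: [s0]aacb  (head at position 0)
Step 1: move right → b[s1]acb  (head at position 1)
Step 2: move left → [sA]b□cb  (head at position 0)

After 2 steps, the head is at position 0.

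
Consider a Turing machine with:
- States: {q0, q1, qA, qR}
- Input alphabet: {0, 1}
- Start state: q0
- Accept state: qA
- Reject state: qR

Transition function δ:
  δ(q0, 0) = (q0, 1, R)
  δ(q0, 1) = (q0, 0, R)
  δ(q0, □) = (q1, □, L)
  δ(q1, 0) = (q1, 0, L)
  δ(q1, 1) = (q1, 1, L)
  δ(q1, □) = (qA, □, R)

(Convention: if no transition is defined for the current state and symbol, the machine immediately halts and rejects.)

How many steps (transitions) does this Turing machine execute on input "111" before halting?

Execution trace:
Initial: [q0]111
Step 1: δ(q0, 1) = (q0, 0, R) → 0[q0]11
Step 2: δ(q0, 1) = (q0, 0, R) → 00[q0]1
Step 3: δ(q0, 1) = (q0, 0, R) → 000[q0]□
Step 4: δ(q0, □) = (q1, □, L) → 00[q1]0□
Step 5: δ(q1, 0) = (q1, 0, L) → 0[q1]00□
Step 6: δ(q1, 0) = (q1, 0, L) → [q1]000□
Step 7: δ(q1, 0) = (q1, 0, L) → [q1]□000□
Step 8: δ(q1, □) = (qA, □, R) → □[qA]000□

The machine reaches the accept state qA and halts.

The machine executed 8 steps before halting.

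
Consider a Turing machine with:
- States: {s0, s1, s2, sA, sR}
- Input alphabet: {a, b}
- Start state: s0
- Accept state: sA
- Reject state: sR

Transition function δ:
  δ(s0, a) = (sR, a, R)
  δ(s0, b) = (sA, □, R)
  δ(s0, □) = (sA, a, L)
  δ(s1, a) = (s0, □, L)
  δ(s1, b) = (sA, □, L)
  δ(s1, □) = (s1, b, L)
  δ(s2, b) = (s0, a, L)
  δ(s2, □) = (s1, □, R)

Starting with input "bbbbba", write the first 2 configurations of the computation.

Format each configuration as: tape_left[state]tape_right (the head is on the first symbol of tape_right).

Transitions applied:
Step 1: δ(s0, b) = (sA, □, R)

The first 2 configurations are:
[s0]bbbbba ⊢ □[sA]bbbba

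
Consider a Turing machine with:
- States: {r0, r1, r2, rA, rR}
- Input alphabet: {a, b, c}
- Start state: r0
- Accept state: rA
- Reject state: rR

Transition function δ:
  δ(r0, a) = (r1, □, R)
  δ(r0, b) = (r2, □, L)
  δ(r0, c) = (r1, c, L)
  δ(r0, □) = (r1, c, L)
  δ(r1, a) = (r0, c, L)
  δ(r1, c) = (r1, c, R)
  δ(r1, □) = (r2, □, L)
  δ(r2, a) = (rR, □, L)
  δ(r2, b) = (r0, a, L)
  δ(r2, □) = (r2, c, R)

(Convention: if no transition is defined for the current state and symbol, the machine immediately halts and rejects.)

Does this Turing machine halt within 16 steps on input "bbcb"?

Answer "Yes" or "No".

Execution trace:
Initial: [r0]bbcb
Step 1: δ(r0, b) = (r2, □, L) → [r2]□□bcb
Step 2: δ(r2, □) = (r2, c, R) → c[r2]□bcb
Step 3: δ(r2, □) = (r2, c, R) → cc[r2]bcb
Step 4: δ(r2, b) = (r0, a, L) → c[r0]cacb
Step 5: δ(r0, c) = (r1, c, L) → [r1]ccacb
Step 6: δ(r1, c) = (r1, c, R) → c[r1]cacb
Step 7: δ(r1, c) = (r1, c, R) → cc[r1]acb
Step 8: δ(r1, a) = (r0, c, L) → c[r0]cccb
Step 9: δ(r0, c) = (r1, c, L) → [r1]ccccb
Step 10: δ(r1, c) = (r1, c, R) → c[r1]cccb
Step 11: δ(r1, c) = (r1, c, R) → cc[r1]ccb
Step 12: δ(r1, c) = (r1, c, R) → ccc[r1]cb
Step 13: δ(r1, c) = (r1, c, R) → cccc[r1]b

No transition is defined for δ(r1, b). By convention the machine halts and rejects.
The machine halted after 13 steps (within the 16-step bound).

Answer: Yes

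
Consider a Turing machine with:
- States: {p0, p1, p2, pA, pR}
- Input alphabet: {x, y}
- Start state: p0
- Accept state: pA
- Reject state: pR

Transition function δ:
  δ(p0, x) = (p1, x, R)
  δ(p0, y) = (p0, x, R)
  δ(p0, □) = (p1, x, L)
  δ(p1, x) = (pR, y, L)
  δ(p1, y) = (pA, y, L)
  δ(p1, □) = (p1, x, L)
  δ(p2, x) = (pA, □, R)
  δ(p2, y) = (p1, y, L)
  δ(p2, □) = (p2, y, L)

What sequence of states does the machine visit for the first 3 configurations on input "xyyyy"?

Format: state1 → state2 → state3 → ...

Execution trace:
Initial: [p0]xyyyy
Step 1: δ(p0, x) = (p1, x, R) → x[p1]yyyy
Step 2: δ(p1, y) = (pA, y, L) → [pA]xyyyy

The machine reaches the accept state pA and halts.

State sequence: p0 → p1 → pA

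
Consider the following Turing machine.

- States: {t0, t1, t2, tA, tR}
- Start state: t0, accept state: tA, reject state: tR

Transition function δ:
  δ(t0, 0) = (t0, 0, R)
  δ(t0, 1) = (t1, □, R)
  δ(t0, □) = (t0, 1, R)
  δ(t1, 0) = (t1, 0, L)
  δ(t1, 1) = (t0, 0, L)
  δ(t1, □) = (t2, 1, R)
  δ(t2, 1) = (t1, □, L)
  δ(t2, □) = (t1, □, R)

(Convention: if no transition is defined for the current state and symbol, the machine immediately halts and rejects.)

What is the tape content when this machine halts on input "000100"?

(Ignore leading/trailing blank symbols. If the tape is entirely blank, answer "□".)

Execution trace:
Initial: [t0]000100
Step 1: δ(t0, 0) = (t0, 0, R) → 0[t0]00100
Step 2: δ(t0, 0) = (t0, 0, R) → 00[t0]0100
Step 3: δ(t0, 0) = (t0, 0, R) → 000[t0]100
Step 4: δ(t0, 1) = (t1, □, R) → 000□[t1]00
Step 5: δ(t1, 0) = (t1, 0, L) → 000[t1]□00
Step 6: δ(t1, □) = (t2, 1, R) → 0001[t2]00

No transition is defined for δ(t2, 0). By convention the machine halts and rejects.

Final tape (ignoring leading/trailing blanks): 000100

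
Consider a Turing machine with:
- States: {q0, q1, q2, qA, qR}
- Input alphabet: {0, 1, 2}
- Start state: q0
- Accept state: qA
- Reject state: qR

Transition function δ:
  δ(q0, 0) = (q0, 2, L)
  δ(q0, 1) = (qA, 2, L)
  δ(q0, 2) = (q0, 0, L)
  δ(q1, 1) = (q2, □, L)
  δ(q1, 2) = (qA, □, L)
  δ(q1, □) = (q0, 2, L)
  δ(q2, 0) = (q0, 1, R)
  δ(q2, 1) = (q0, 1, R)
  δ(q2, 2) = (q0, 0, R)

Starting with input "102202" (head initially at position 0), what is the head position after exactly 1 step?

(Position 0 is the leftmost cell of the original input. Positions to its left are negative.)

Execution trace (head position shown):
Step 0: [q0]102202  (head at position 0)
Step 1: move left → [qA]□202202  (head at position -1)

After 1 step, the head is at position -1.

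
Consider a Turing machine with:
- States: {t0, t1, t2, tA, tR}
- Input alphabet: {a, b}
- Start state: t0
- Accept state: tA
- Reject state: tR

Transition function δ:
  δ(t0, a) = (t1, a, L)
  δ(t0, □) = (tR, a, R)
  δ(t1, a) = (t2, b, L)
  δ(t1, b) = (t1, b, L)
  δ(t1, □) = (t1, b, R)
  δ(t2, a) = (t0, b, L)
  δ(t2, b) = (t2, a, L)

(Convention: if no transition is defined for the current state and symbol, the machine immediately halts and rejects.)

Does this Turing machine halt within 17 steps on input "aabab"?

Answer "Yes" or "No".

Execution trace:
Initial: [t0]aabab
Step 1: δ(t0, a) = (t1, a, L) → [t1]□aabab
Step 2: δ(t1, □) = (t1, b, R) → b[t1]aabab
Step 3: δ(t1, a) = (t2, b, L) → [t2]bbabab
Step 4: δ(t2, b) = (t2, a, L) → [t2]□ababab

No transition is defined for δ(t2, □). By convention the machine halts and rejects.
The machine halted after 4 steps (within the 17-step bound).

Answer: Yes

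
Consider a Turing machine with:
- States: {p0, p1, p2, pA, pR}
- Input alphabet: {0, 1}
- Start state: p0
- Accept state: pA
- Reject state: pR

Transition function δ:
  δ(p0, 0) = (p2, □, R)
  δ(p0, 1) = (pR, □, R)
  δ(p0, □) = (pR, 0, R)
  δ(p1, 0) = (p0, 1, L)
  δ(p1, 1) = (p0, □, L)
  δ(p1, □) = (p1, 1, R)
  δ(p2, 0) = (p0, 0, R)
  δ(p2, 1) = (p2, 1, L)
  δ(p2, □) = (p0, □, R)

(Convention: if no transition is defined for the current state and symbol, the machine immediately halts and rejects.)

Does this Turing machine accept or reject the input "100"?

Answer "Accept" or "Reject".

Execution trace:
Initial: [p0]100
Step 1: δ(p0, 1) = (pR, □, R) → □[pR]00

The machine reaches the reject state pR and halts.

Answer: Reject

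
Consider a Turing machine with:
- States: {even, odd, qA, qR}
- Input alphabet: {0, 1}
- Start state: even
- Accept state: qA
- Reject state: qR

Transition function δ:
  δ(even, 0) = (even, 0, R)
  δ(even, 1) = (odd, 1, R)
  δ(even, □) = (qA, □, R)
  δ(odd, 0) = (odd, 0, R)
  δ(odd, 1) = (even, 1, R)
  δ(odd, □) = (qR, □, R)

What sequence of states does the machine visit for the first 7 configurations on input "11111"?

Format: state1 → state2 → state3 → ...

Execution trace:
Initial: [even]11111
Step 1: δ(even, 1) = (odd, 1, R) → 1[odd]1111
Step 2: δ(odd, 1) = (even, 1, R) → 11[even]111
Step 3: δ(even, 1) = (odd, 1, R) → 111[odd]11
Step 4: δ(odd, 1) = (even, 1, R) → 1111[even]1
Step 5: δ(even, 1) = (odd, 1, R) → 11111[odd]□
Step 6: δ(odd, □) = (qR, □, R) → 11111□[qR]□

The machine reaches the reject state qR and halts.

State sequence: even → odd → even → odd → even → odd → qR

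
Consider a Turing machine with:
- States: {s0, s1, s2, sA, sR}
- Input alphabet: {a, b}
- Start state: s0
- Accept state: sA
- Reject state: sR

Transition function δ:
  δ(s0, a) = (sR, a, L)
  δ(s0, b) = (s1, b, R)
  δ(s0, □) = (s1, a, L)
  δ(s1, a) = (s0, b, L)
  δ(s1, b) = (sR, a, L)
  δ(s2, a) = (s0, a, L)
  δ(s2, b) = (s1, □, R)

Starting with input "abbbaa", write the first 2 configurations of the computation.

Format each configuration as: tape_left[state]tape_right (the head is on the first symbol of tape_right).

Transitions applied:
Step 1: δ(s0, a) = (sR, a, L)

The first 2 configurations are:
[s0]abbbaa ⊢ [sR]□abbbaa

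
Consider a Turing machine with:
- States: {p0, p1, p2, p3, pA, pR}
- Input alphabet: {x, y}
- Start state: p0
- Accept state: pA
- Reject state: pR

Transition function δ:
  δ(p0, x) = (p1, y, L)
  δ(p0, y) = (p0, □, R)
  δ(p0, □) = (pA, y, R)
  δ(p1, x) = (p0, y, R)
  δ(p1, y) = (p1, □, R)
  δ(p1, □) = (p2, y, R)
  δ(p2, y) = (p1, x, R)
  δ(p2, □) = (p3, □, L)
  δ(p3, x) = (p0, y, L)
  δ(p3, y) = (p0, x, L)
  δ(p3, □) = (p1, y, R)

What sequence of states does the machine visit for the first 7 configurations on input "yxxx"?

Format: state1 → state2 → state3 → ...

Execution trace:
Initial: [p0]yxxx
Step 1: δ(p0, y) = (p0, □, R) → □[p0]xxx
Step 2: δ(p0, x) = (p1, y, L) → [p1]□yxx
Step 3: δ(p1, □) = (p2, y, R) → y[p2]yxx
Step 4: δ(p2, y) = (p1, x, R) → yx[p1]xx
Step 5: δ(p1, x) = (p0, y, R) → yxy[p0]x
Step 6: δ(p0, x) = (p1, y, L) → yx[p1]yy

State sequence: p0 → p0 → p1 → p2 → p1 → p0 → p1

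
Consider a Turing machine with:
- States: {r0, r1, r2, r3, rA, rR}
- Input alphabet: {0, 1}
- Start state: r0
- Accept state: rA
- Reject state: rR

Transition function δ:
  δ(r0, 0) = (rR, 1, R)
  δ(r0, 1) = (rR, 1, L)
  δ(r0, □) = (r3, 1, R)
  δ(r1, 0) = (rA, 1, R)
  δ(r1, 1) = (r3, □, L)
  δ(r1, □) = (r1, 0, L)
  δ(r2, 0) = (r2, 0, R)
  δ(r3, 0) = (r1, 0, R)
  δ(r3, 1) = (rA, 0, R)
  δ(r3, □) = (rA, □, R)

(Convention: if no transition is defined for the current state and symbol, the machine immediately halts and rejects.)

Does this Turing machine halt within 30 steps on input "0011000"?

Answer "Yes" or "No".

Execution trace:
Initial: [r0]0011000
Step 1: δ(r0, 0) = (rR, 1, R) → 1[rR]011000

The machine reaches the reject state rR and halts.
The machine halted after 1 step (within the 30-step bound).

Answer: Yes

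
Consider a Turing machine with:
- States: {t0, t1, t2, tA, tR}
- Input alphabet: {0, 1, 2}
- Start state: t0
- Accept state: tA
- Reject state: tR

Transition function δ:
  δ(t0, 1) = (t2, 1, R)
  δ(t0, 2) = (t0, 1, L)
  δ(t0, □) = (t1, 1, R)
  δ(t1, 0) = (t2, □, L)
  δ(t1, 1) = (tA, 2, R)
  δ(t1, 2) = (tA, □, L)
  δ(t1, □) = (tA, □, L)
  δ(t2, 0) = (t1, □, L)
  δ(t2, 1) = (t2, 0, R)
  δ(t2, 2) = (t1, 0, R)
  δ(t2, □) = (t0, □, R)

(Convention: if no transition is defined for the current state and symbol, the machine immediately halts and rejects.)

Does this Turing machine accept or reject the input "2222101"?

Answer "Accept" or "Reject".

Execution trace:
Initial: [t0]2222101
Step 1: δ(t0, 2) = (t0, 1, L) → [t0]□1222101
Step 2: δ(t0, □) = (t1, 1, R) → 1[t1]1222101
Step 3: δ(t1, 1) = (tA, 2, R) → 12[tA]222101

The machine reaches the accept state tA and halts.

Answer: Accept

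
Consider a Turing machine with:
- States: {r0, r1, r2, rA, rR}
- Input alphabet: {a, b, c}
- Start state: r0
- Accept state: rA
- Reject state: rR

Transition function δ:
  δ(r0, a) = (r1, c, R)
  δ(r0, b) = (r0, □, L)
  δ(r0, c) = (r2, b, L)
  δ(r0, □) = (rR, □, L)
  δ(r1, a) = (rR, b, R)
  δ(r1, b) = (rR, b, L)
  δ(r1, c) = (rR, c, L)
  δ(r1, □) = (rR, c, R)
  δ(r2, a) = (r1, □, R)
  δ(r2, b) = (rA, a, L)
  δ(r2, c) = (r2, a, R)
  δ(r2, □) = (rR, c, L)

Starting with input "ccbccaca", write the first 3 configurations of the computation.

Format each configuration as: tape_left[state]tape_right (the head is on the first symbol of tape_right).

Transitions applied:
Step 1: δ(r0, c) = (r2, b, L)
Step 2: δ(r2, □) = (rR, c, L)

The first 3 configurations are:
[r0]ccbccaca ⊢ [r2]□bcbccaca ⊢ [rR]□cbcbccaca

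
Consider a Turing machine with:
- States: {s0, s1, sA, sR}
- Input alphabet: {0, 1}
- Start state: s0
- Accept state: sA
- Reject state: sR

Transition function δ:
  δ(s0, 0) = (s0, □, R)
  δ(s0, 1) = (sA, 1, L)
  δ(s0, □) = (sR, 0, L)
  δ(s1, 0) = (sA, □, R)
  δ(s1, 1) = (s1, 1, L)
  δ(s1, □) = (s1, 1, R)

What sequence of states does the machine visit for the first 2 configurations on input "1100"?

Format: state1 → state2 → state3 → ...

Execution trace:
Initial: [s0]1100
Step 1: δ(s0, 1) = (sA, 1, L) → [sA]□1100

The machine reaches the accept state sA and halts.

State sequence: s0 → sA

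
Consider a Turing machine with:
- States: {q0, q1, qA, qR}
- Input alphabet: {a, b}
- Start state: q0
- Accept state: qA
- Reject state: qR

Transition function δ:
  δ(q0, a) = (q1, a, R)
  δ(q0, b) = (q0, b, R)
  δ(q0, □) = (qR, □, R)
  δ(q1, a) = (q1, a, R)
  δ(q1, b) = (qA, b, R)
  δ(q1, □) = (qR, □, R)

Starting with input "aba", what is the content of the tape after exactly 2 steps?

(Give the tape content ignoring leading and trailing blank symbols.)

Execution trace:
Initial: [q0]aba
Step 1: δ(q0, a) = (q1, a, R) → a[q1]ba
Step 2: δ(q1, b) = (qA, b, R) → ab[qA]a

The machine reaches the accept state qA and halts.

After 2 steps, the tape (ignoring leading/trailing blanks) is: aba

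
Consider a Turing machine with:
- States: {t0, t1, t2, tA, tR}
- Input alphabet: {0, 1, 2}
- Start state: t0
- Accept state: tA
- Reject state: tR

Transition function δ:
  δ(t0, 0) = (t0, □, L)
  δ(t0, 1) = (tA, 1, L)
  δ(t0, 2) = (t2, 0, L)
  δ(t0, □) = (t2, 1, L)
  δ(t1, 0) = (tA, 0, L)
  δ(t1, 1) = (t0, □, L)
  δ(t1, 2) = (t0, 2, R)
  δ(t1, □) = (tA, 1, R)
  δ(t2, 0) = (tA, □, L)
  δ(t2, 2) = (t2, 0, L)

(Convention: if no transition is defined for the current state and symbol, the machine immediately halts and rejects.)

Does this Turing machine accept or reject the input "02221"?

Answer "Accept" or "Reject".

Execution trace:
Initial: [t0]02221
Step 1: δ(t0, 0) = (t0, □, L) → [t0]□□2221
Step 2: δ(t0, □) = (t2, 1, L) → [t2]□1□2221

No transition is defined for δ(t2, □). By convention the machine halts and rejects.

Answer: Reject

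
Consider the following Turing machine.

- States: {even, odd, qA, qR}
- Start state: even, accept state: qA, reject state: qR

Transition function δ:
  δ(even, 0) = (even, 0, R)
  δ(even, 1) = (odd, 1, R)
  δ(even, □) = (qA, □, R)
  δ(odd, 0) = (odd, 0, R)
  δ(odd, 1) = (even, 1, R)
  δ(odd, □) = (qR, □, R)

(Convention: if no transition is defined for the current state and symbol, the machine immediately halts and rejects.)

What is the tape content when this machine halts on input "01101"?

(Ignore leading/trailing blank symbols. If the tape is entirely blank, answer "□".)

Execution trace:
Initial: [even]01101
Step 1: δ(even, 0) = (even, 0, R) → 0[even]1101
Step 2: δ(even, 1) = (odd, 1, R) → 01[odd]101
Step 3: δ(odd, 1) = (even, 1, R) → 011[even]01
Step 4: δ(even, 0) = (even, 0, R) → 0110[even]1
Step 5: δ(even, 1) = (odd, 1, R) → 01101[odd]□
Step 6: δ(odd, □) = (qR, □, R) → 01101□[qR]□

The machine reaches the reject state qR and halts.

Final tape (ignoring leading/trailing blanks): 01101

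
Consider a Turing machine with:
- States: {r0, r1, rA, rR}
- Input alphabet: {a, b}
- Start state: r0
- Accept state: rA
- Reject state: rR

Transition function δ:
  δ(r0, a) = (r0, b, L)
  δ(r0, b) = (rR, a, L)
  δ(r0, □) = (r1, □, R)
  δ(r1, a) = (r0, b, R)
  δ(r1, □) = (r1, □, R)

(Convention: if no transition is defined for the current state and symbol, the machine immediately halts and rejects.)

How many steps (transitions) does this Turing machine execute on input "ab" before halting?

Execution trace:
Initial: [r0]ab
Step 1: δ(r0, a) = (r0, b, L) → [r0]□bb
Step 2: δ(r0, □) = (r1, □, R) → □[r1]bb

No transition is defined for δ(r1, b). By convention the machine halts and rejects.

The machine executed 2 steps before halting.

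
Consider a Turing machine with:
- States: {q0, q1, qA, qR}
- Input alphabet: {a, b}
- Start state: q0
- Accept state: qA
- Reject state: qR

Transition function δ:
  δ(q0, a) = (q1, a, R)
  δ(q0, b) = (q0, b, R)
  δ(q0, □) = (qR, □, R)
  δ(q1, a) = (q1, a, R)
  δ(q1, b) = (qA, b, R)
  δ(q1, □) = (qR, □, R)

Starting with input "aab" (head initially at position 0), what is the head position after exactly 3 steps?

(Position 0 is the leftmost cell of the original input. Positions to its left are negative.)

Execution trace (head position shown):
Step 0: [q0]aab  (head at position 0)
Step 1: move right → a[q1]ab  (head at position 1)
Step 2: move right → aa[q1]b  (head at position 2)
Step 3: move right → aab[qA]□  (head at position 3)

After 3 steps, the head is at position 3.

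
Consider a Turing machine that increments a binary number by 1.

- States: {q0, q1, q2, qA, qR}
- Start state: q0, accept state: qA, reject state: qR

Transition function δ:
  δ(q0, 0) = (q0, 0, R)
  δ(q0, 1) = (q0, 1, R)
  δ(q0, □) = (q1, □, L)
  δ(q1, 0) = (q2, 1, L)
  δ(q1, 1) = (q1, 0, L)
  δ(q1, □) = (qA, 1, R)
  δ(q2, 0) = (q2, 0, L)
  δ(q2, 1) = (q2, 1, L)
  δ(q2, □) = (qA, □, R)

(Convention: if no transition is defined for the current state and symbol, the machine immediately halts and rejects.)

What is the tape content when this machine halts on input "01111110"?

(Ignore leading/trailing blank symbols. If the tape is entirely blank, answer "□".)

Execution trace:
Initial: [q0]01111110
Step 1: δ(q0, 0) = (q0, 0, R) → 0[q0]1111110
Step 2: δ(q0, 1) = (q0, 1, R) → 01[q0]111110
Step 3: δ(q0, 1) = (q0, 1, R) → 011[q0]11110
Step 4: δ(q0, 1) = (q0, 1, R) → 0111[q0]1110
Step 5: δ(q0, 1) = (q0, 1, R) → 01111[q0]110
Step 6: δ(q0, 1) = (q0, 1, R) → 011111[q0]10
Step 7: δ(q0, 1) = (q0, 1, R) → 0111111[q0]0
Step 8: δ(q0, 0) = (q0, 0, R) → 01111110[q0]□
Step 9: δ(q0, □) = (q1, □, L) → 0111111[q1]0□
Step 10: δ(q1, 0) = (q2, 1, L) → 011111[q2]11□
Step 11: δ(q2, 1) = (q2, 1, L) → 01111[q2]111□
Step 12: δ(q2, 1) = (q2, 1, L) → 0111[q2]1111□
Step 13: δ(q2, 1) = (q2, 1, L) → 011[q2]11111□
Step 14: δ(q2, 1) = (q2, 1, L) → 01[q2]111111□
Step 15: δ(q2, 1) = (q2, 1, L) → 0[q2]1111111□
Step 16: δ(q2, 1) = (q2, 1, L) → [q2]01111111□
Step 17: δ(q2, 0) = (q2, 0, L) → [q2]□01111111□
Step 18: δ(q2, □) = (qA, □, R) → □[qA]01111111□

The machine reaches the accept state qA and halts.

Final tape (ignoring leading/trailing blanks): 01111111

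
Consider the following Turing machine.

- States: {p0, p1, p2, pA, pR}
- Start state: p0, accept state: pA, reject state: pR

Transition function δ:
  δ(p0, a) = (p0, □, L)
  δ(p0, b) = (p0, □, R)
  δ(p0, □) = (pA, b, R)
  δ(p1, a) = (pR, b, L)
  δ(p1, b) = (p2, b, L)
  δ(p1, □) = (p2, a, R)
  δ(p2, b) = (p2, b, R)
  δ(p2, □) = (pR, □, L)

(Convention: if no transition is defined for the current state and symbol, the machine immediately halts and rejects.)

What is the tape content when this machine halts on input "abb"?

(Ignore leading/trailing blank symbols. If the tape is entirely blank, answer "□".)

Execution trace:
Initial: [p0]abb
Step 1: δ(p0, a) = (p0, □, L) → [p0]□□bb
Step 2: δ(p0, □) = (pA, b, R) → b[pA]□bb

The machine reaches the accept state pA and halts.

Final tape (ignoring leading/trailing blanks): b□bb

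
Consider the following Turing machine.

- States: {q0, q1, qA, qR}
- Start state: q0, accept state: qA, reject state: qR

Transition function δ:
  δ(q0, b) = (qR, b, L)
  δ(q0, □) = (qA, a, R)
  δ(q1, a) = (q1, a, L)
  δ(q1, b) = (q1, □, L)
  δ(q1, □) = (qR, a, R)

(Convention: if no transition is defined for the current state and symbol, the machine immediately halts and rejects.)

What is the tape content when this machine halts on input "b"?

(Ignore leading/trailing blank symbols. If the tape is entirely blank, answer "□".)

Execution trace:
Initial: [q0]b
Step 1: δ(q0, b) = (qR, b, L) → [qR]□b

The machine reaches the reject state qR and halts.

Final tape (ignoring leading/trailing blanks): b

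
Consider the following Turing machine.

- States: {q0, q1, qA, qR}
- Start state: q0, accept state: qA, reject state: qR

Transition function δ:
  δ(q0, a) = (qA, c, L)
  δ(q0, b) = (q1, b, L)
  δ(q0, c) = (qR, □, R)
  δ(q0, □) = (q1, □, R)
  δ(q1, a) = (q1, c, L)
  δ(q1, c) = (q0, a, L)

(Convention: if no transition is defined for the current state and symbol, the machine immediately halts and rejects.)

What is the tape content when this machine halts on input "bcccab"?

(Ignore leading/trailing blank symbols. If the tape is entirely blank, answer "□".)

Execution trace:
Initial: [q0]bcccab
Step 1: δ(q0, b) = (q1, b, L) → [q1]□bcccab

No transition is defined for δ(q1, □). By convention the machine halts and rejects.

Final tape (ignoring leading/trailing blanks): bcccab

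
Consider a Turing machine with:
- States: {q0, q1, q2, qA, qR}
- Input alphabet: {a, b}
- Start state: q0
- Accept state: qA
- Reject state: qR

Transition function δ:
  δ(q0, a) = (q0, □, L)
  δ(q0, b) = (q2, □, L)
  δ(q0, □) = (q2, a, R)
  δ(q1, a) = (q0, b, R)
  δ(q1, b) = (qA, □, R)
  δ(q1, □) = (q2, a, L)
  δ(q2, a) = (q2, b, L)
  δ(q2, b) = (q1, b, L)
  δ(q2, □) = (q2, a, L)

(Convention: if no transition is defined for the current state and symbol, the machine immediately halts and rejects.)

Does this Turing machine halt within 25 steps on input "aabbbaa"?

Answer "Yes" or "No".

Execution trace:
Initial: [q0]aabbbaa
Step 1: δ(q0, a) = (q0, □, L) → [q0]□□abbbaa
Step 2: δ(q0, □) = (q2, a, R) → a[q2]□abbbaa
Step 3: δ(q2, □) = (q2, a, L) → [q2]aaabbbaa
Step 4: δ(q2, a) = (q2, b, L) → [q2]□baabbbaa
Step 5: δ(q2, □) = (q2, a, L) → [q2]□abaabbbaa
Step 6: δ(q2, □) = (q2, a, L) → [q2]□aabaabbbaa
Step 7: δ(q2, □) = (q2, a, L) → [q2]□aaabaabbbaa
Step 8: δ(q2, □) = (q2, a, L) → [q2]□aaaabaabbbaa
Step 9: δ(q2, □) = (q2, a, L) → [q2]□aaaaabaabbbaa
Step 10: δ(q2, □) = (q2, a, L) → [q2]□aaaaaabaabbbaa
Step 11: δ(q2, □) = (q2, a, L) → [q2]□aaaaaaabaabbbaa
Step 12: δ(q2, □) = (q2, a, L) → [q2]□aaaaaaaabaabbbaa
Step 13: δ(q2, □) = (q2, a, L) → [q2]□aaaaaaaaabaabbbaa
Step 14: δ(q2, □) = (q2, a, L) → [q2]□aaaaaaaaaabaabbbaa
Step 15: δ(q2, □) = (q2, a, L) → [q2]□aaaaaaaaaaabaabbbaa
Step 16: δ(q2, □) = (q2, a, L) → [q2]□aaaaaaaaaaaabaabbbaa
Step 17: δ(q2, □) = (q2, a, L) → [q2]□aaaaaaaaaaaaabaabbbaa
Step 18: δ(q2, □) = (q2, a, L) → [q2]□aaaaaaaaaaaaaabaabbbaa
Step 19: δ(q2, □) = (q2, a, L) → [q2]□aaaaaaaaaaaaaaabaabbbaa
Step 20: δ(q2, □) = (q2, a, L) → [q2]□aaaaaaaaaaaaaaaabaabbbaa
Step 21: δ(q2, □) = (q2, a, L) → [q2]□aaaaaaaaaaaaaaaaabaabbbaa
Step 22: δ(q2, □) = (q2, a, L) → [q2]□aaaaaaaaaaaaaaaaaabaabbbaa
Step 23: δ(q2, □) = (q2, a, L) → [q2]□aaaaaaaaaaaaaaaaaaabaabbbaa
Step 24: δ(q2, □) = (q2, a, L) → [q2]□aaaaaaaaaaaaaaaaaaaabaabbbaa
Step 25: δ(q2, □) = (q2, a, L) → [q2]□aaaaaaaaaaaaaaaaaaaaabaabbbaa

The machine has not reached a halting state after 25 steps.
The machine did not halt within the 25-step bound.

Answer: No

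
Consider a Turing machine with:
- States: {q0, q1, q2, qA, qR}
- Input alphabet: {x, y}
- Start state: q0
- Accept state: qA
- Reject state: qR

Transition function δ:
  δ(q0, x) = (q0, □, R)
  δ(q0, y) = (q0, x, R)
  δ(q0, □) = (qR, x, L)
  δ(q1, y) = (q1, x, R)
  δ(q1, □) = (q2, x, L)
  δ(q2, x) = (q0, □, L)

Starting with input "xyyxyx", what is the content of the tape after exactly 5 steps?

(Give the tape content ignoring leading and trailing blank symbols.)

Execution trace:
Initial: [q0]xyyxyx
Step 1: δ(q0, x) = (q0, □, R) → □[q0]yyxyx
Step 2: δ(q0, y) = (q0, x, R) → □x[q0]yxyx
Step 3: δ(q0, y) = (q0, x, R) → □xx[q0]xyx
Step 4: δ(q0, x) = (q0, □, R) → □xx□[q0]yx
Step 5: δ(q0, y) = (q0, x, R) → □xx□x[q0]x

After 5 steps, the tape (ignoring leading/trailing blanks) is: xx□xx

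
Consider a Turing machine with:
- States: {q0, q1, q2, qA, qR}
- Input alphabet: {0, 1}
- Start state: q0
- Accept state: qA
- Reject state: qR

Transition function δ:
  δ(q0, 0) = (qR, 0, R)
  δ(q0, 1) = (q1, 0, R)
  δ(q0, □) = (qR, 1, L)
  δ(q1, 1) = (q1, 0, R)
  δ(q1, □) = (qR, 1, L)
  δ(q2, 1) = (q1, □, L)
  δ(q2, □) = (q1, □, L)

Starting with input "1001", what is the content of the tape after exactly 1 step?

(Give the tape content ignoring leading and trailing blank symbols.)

Execution trace:
Initial: [q0]1001
Step 1: δ(q0, 1) = (q1, 0, R) → 0[q1]001

No transition is defined for δ(q1, 0). By convention the machine halts and rejects.

After 1 step, the tape (ignoring leading/trailing blanks) is: 0001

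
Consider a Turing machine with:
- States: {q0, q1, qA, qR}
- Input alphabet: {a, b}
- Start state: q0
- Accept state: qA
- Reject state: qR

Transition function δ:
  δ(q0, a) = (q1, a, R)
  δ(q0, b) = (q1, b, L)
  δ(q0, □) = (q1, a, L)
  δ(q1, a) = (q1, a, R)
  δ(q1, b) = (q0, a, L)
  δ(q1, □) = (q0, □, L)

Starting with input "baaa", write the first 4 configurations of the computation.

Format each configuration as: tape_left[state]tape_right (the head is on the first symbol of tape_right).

Transitions applied:
Step 1: δ(q0, b) = (q1, b, L)
Step 2: δ(q1, □) = (q0, □, L)
Step 3: δ(q0, □) = (q1, a, L)

The first 4 configurations are:
[q0]baaa ⊢ [q1]□baaa ⊢ [q0]□□baaa ⊢ [q1]□a□baaa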